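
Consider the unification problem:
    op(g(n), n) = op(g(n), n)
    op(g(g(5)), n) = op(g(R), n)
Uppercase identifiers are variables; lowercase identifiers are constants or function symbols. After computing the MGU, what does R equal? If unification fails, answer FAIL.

g(5)

Delete trivial equation op(g(n), n) = op(g(n), n).
Decompose op/2: g(g(5)) = g(R),  n = n.
Decompose g/1: g(5) = R.
Bind R := g(5); no other remaining equation mentions R.
Delete trivial equation n = n.
MGU = { R ↦ g(5) }, so R ↦ g(5).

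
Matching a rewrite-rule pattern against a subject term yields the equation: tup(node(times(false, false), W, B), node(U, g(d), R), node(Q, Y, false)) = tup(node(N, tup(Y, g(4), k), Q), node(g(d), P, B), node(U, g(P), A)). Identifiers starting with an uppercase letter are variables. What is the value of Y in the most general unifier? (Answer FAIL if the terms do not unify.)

Decompose tup/3: node(times(false, false), W, B) = node(N, tup(Y, g(4), k), Q),  node(U, g(d), R) = node(g(d), P, B),  node(Q, Y, false) = node(U, g(P), A).
Decompose node/3: times(false, false) = N,  W = tup(Y, g(4), k),  B = Q.
Bind N := times(false, false); no other remaining equation mentions N.
Bind W := tup(Y, g(4), k); no other remaining equation mentions W.
Bind B := Q; substituting into the one remaining equation that mentions B gives: node(U, g(d), R) = node(g(d), P, Q).
Decompose node/3: U = g(d),  g(d) = P,  R = Q.
Bind U := g(d); substituting into the one remaining equation that mentions U gives: node(Q, Y, false) = node(g(d), g(P), A).
Bind P := g(d); substituting into the one remaining equation that mentions P gives: node(Q, Y, false) = node(g(d), g(g(d)), A).
Bind R := Q; no other remaining equation mentions R.
Decompose node/3: Q = g(d),  Y = g(g(d)),  false = A.
Bind Q := g(d); no other remaining equation mentions Q. Substituting into the earlier bindings gives B := g(d), R := g(d).
Bind Y := g(g(d)); no other remaining equation mentions Y. Substituting into the earlier binding gives W := tup(g(g(d)), g(4), k).
Bind A := false.
MGU = { N ↦ times(false, false), W ↦ tup(g(g(d)), g(4), k), B ↦ g(d), U ↦ g(d), P ↦ g(d), R ↦ g(d), Q ↦ g(d), Y ↦ g(g(d)), A ↦ false }, so Y ↦ g(g(d)).

g(g(d))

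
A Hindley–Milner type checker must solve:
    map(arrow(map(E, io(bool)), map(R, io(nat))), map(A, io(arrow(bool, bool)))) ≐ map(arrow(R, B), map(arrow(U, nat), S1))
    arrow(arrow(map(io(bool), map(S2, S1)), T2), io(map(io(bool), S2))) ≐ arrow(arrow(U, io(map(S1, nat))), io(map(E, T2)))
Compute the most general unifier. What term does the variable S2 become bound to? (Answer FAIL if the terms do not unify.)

io(map(io(arrow(bool, bool)), nat))

Decompose map/2: arrow(map(E, io(bool)), map(R, io(nat))) ≐ arrow(R, B),  map(A, io(arrow(bool, bool))) ≐ map(arrow(U, nat), S1).
Decompose arrow/2: map(E, io(bool)) ≐ R,  map(R, io(nat)) ≐ B.
Bind R := map(E, io(bool)); substituting into the one remaining equation that mentions R gives: map(map(E, io(bool)), io(nat)) ≐ B.
Bind B := map(map(E, io(bool)), io(nat)); no other remaining equation mentions B.
Decompose map/2: A ≐ arrow(U, nat),  io(arrow(bool, bool)) ≐ S1.
Bind A := arrow(U, nat); no other remaining equation mentions A.
Bind S1 := io(arrow(bool, bool)); substituting into the remaining equation gives: arrow(arrow(map(io(bool), map(S2, io(arrow(bool, bool)))), T2), io(map(io(bool), S2))) ≐ arrow(arrow(U, io(map(io(arrow(bool, bool)), nat))), io(map(E, T2))).
Decompose arrow/2: arrow(map(io(bool), map(S2, io(arrow(bool, bool)))), T2) ≐ arrow(U, io(map(io(arrow(bool, bool)), nat))),  io(map(io(bool), S2)) ≐ io(map(E, T2)).
Decompose arrow/2: map(io(bool), map(S2, io(arrow(bool, bool)))) ≐ U,  T2 ≐ io(map(io(arrow(bool, bool)), nat)).
Bind U := map(io(bool), map(S2, io(arrow(bool, bool)))); no other remaining equation mentions U. Substituting into the earlier binding gives A := arrow(map(io(bool), map(S2, io(arrow(bool, bool)))), nat).
Bind T2 := io(map(io(arrow(bool, bool)), nat)); substituting into the remaining equation gives: io(map(io(bool), S2)) ≐ io(map(E, io(map(io(arrow(bool, bool)), nat)))).
Decompose io/1: map(io(bool), S2) ≐ map(E, io(map(io(arrow(bool, bool)), nat))).
Decompose map/2: io(bool) ≐ E,  S2 ≐ io(map(io(arrow(bool, bool)), nat)).
Bind E := io(bool); no other remaining equation mentions E. Substituting into the earlier bindings gives R := map(io(bool), io(bool)), B := map(map(io(bool), io(bool)), io(nat)).
Bind S2 := io(map(io(arrow(bool, bool)), nat)). Substituting into the earlier bindings gives A := arrow(map(io(bool), map(io(map(io(arrow(bool, bool)), nat)), io(arrow(bool, bool)))), nat), U := map(io(bool), map(io(map(io(arrow(bool, bool)), nat)), io(arrow(bool, bool)))).
MGU = { R ↦ map(io(bool), io(bool)), B ↦ map(map(io(bool), io(bool)), io(nat)), A ↦ arrow(map(io(bool), map(io(map(io(arrow(bool, bool)), nat)), io(arrow(bool, bool)))), nat), S1 ↦ io(arrow(bool, bool)), U ↦ map(io(bool), map(io(map(io(arrow(bool, bool)), nat)), io(arrow(bool, bool)))), T2 ↦ io(map(io(arrow(bool, bool)), nat)), E ↦ io(bool), S2 ↦ io(map(io(arrow(bool, bool)), nat)) }, so S2 ↦ io(map(io(arrow(bool, bool)), nat)).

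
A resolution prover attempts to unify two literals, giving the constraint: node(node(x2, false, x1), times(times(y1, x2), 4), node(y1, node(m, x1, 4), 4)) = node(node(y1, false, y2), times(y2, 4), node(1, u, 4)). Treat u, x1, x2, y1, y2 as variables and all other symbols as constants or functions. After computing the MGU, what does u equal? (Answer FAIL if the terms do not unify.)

node(m, times(1, 1), 4)

Decompose node/3: node(x2, false, x1) = node(y1, false, y2),  times(times(y1, x2), 4) = times(y2, 4),  node(y1, node(m, x1, 4), 4) = node(1, u, 4).
Decompose node/3: x2 = y1,  false = false,  x1 = y2.
Bind x2 := y1; substituting into the one remaining equation that mentions x2 gives: times(times(y1, y1), 4) = times(y2, 4).
Delete trivial equation false = false.
Bind x1 := y2; substituting into the one remaining equation that mentions x1 gives: node(y1, node(m, y2, 4), 4) = node(1, u, 4).
Decompose times/2: times(y1, y1) = y2,  4 = 4.
Bind y2 := times(y1, y1); substituting into the one remaining equation that mentions y2 gives: node(y1, node(m, times(y1, y1), 4), 4) = node(1, u, 4). Substituting into the earlier binding gives x1 := times(y1, y1).
Delete trivial equation 4 = 4.
Decompose node/3: y1 = 1,  node(m, times(y1, y1), 4) = u,  4 = 4.
Bind y1 := 1; substituting into the one remaining equation that mentions y1 gives: node(m, times(1, 1), 4) = u. Substituting into the earlier bindings gives x2 := 1, x1 := times(1, 1), y2 := times(1, 1).
Bind u := node(m, times(1, 1), 4); no other remaining equation mentions u.
Delete trivial equation 4 = 4.
MGU = { x2 -> 1, x1 -> times(1, 1), y2 -> times(1, 1), y1 -> 1, u -> node(m, times(1, 1), 4) }, so u -> node(m, times(1, 1), 4).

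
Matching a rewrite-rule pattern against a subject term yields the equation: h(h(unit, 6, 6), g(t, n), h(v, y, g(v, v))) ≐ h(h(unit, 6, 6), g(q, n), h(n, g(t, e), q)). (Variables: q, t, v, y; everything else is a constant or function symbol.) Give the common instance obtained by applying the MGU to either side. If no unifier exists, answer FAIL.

Decompose h/3: h(unit, 6, 6) ≐ h(unit, 6, 6),  g(t, n) ≐ g(q, n),  h(v, y, g(v, v)) ≐ h(n, g(t, e), q).
Delete trivial equation h(unit, 6, 6) ≐ h(unit, 6, 6).
Decompose g/2: t ≐ q,  n ≐ n.
Bind t := q; substituting into the one remaining equation that mentions t gives: h(v, y, g(v, v)) ≐ h(n, g(q, e), q).
Delete trivial equation n ≐ n.
Decompose h/3: v ≐ n,  y ≐ g(q, e),  g(v, v) ≐ q.
Bind v := n; substituting into the one remaining equation that mentions v gives: g(n, n) ≐ q.
Bind y := g(q, e); no other remaining equation mentions y.
Bind q := g(n, n). Substituting into the earlier bindings gives t := g(n, n), y := g(g(n, n), e).
Applying the MGU to either side gives h(h(unit, 6, 6), g(g(n, n), n), h(n, g(g(n, n), e), g(n, n))).

h(h(unit, 6, 6), g(g(n, n), n), h(n, g(g(n, n), e), g(n, n)))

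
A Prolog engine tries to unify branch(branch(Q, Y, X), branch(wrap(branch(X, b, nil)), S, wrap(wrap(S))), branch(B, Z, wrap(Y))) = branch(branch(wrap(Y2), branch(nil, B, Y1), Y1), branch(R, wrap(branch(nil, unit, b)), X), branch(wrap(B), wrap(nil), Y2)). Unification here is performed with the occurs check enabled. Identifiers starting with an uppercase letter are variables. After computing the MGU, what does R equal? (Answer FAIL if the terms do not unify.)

FAIL

Decompose branch/3: branch(Q, Y, X) = branch(wrap(Y2), branch(nil, B, Y1), Y1),  branch(wrap(branch(X, b, nil)), S, wrap(wrap(S))) = branch(R, wrap(branch(nil, unit, b)), X),  branch(B, Z, wrap(Y)) = branch(wrap(B), wrap(nil), Y2).
Decompose branch/3: Q = wrap(Y2),  Y = branch(nil, B, Y1),  X = Y1.
Bind Q := wrap(Y2); no other remaining equation mentions Q.
Bind Y := branch(nil, B, Y1); substituting into the one remaining equation that mentions Y gives: branch(B, Z, wrap(branch(nil, B, Y1))) = branch(wrap(B), wrap(nil), Y2).
Bind X := Y1; substituting into the one remaining equation that mentions X gives: branch(wrap(branch(Y1, b, nil)), S, wrap(wrap(S))) = branch(R, wrap(branch(nil, unit, b)), Y1).
Decompose branch/3: wrap(branch(Y1, b, nil)) = R,  S = wrap(branch(nil, unit, b)),  wrap(wrap(S)) = Y1.
Bind R := wrap(branch(Y1, b, nil)); no other remaining equation mentions R.
Bind S := wrap(branch(nil, unit, b)); substituting into the one remaining equation that mentions S gives: wrap(wrap(wrap(branch(nil, unit, b)))) = Y1.
Bind Y1 := wrap(wrap(wrap(branch(nil, unit, b)))); substituting into the remaining equation gives: branch(B, Z, wrap(branch(nil, B, wrap(wrap(wrap(branch(nil, unit, b))))))) = branch(wrap(B), wrap(nil), Y2). Substituting into the earlier bindings gives Y := branch(nil, B, wrap(wrap(wrap(branch(nil, unit, b))))), X := wrap(wrap(wrap(branch(nil, unit, b)))), R := wrap(branch(wrap(wrap(wrap(branch(nil, unit, b)))), b, nil)).
Decompose branch/3: B = wrap(B),  Z = wrap(nil),  wrap(branch(nil, B, wrap(wrap(wrap(branch(nil, unit, b)))))) = Y2.
Occurs check fails: B occurs in wrap(B); the equation B = wrap(B) has no finite solution.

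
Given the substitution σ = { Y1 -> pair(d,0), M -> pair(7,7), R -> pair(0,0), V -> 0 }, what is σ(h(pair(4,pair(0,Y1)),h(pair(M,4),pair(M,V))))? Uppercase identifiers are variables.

Replace each occurrence of Y1 with pair(d,0).
Replace each occurrence of M with pair(7,7).
Replace each occurrence of V with 0.
Result: h(pair(4,pair(0,pair(d,0))),h(pair(pair(7,7),4),pair(pair(7,7),0))).

h(pair(4,pair(0,pair(d,0))),h(pair(pair(7,7),4),pair(pair(7,7),0)))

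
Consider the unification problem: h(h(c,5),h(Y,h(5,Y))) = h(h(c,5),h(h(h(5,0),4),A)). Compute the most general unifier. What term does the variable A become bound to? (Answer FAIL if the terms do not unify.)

h(5,h(h(5,0),4))

Decompose h/2: h(c,5) = h(c,5),  h(Y,h(5,Y)) = h(h(h(5,0),4),A).
Delete trivial equation h(c,5) = h(c,5).
Decompose h/2: Y = h(h(5,0),4),  h(5,Y) = A.
Bind Y := h(h(5,0),4); substituting into the remaining equation gives: h(5,h(h(5,0),4)) = A.
Bind A := h(5,h(h(5,0),4)).
MGU = { Y -> h(h(5,0),4), A -> h(5,h(h(5,0),4)) }, so A -> h(5,h(h(5,0),4)).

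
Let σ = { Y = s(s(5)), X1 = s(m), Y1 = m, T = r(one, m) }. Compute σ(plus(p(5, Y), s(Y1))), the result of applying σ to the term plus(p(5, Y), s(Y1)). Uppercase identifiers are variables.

plus(p(5, s(s(5))), s(m))

Replace each occurrence of Y with s(s(5)).
Replace each occurrence of Y1 with m.
Result: plus(p(5, s(s(5))), s(m)).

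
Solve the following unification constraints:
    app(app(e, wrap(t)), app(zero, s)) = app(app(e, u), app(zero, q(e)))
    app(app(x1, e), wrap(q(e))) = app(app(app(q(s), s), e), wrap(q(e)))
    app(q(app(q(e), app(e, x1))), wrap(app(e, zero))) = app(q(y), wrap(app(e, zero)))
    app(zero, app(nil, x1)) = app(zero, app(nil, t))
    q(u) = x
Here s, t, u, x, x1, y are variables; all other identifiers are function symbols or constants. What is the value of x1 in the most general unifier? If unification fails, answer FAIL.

Decompose app/2: app(e, wrap(t)) = app(e, u),  app(zero, s) = app(zero, q(e)).
Decompose app/2: e = e,  wrap(t) = u.
Delete trivial equation e = e.
Bind u := wrap(t); substituting into the one remaining equation that mentions u gives: q(wrap(t)) = x.
Decompose app/2: zero = zero,  s = q(e).
Delete trivial equation zero = zero.
Bind s := q(e); substituting into the one remaining equation that mentions s gives: app(app(x1, e), wrap(q(e))) = app(app(app(q(q(e)), q(e)), e), wrap(q(e))).
Decompose app/2: app(x1, e) = app(app(q(q(e)), q(e)), e),  wrap(q(e)) = wrap(q(e)).
Decompose app/2: x1 = app(q(q(e)), q(e)),  e = e.
Bind x1 := app(q(q(e)), q(e)); substituting into the 2 remaining equations that mention x1 gives: app(q(app(q(e), app(e, app(q(q(e)), q(e))))), wrap(app(e, zero))) = app(q(y), wrap(app(e, zero))),  app(zero, app(nil, app(q(q(e)), q(e)))) = app(zero, app(nil, t)).
Delete trivial equation e = e.
Delete trivial equation wrap(q(e)) = wrap(q(e)).
Decompose app/2: q(app(q(e), app(e, app(q(q(e)), q(e))))) = q(y),  wrap(app(e, zero)) = wrap(app(e, zero)).
Decompose q/1: app(q(e), app(e, app(q(q(e)), q(e)))) = y.
Bind y := app(q(e), app(e, app(q(q(e)), q(e)))); no other remaining equation mentions y.
Delete trivial equation wrap(app(e, zero)) = wrap(app(e, zero)).
Decompose app/2: zero = zero,  app(nil, app(q(q(e)), q(e))) = app(nil, t).
Delete trivial equation zero = zero.
Decompose app/2: nil = nil,  app(q(q(e)), q(e)) = t.
Delete trivial equation nil = nil.
Bind t := app(q(q(e)), q(e)); substituting into the remaining equation gives: q(wrap(app(q(q(e)), q(e)))) = x. Substituting into the earlier binding gives u := wrap(app(q(q(e)), q(e))).
Bind x := q(wrap(app(q(q(e)), q(e)))).
MGU = { u ↦ wrap(app(q(q(e)), q(e))), s ↦ q(e), x1 ↦ app(q(q(e)), q(e)), y ↦ app(q(e), app(e, app(q(q(e)), q(e)))), t ↦ app(q(q(e)), q(e)), x ↦ q(wrap(app(q(q(e)), q(e)))) }, so x1 ↦ app(q(q(e)), q(e)).

app(q(q(e)), q(e))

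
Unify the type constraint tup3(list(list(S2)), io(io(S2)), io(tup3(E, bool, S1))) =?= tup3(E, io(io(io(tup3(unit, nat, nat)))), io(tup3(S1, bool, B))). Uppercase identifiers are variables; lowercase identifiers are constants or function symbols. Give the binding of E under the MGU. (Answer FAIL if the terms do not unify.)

list(list(io(tup3(unit, nat, nat))))

Decompose tup3/3: list(list(S2)) =?= E,  io(io(S2)) =?= io(io(io(tup3(unit, nat, nat)))),  io(tup3(E, bool, S1)) =?= io(tup3(S1, bool, B)).
Bind E := list(list(S2)); substituting into the one remaining equation that mentions E gives: io(tup3(list(list(S2)), bool, S1)) =?= io(tup3(S1, bool, B)).
Decompose io/1: io(S2) =?= io(io(tup3(unit, nat, nat))).
Decompose io/1: S2 =?= io(tup3(unit, nat, nat)).
Bind S2 := io(tup3(unit, nat, nat)); substituting into the remaining equation gives: io(tup3(list(list(io(tup3(unit, nat, nat)))), bool, S1)) =?= io(tup3(S1, bool, B)). Substituting into the earlier binding gives E := list(list(io(tup3(unit, nat, nat)))).
Decompose io/1: tup3(list(list(io(tup3(unit, nat, nat)))), bool, S1) =?= tup3(S1, bool, B).
Decompose tup3/3: list(list(io(tup3(unit, nat, nat)))) =?= S1,  bool =?= bool,  S1 =?= B.
Bind S1 := list(list(io(tup3(unit, nat, nat)))); substituting into the one remaining equation that mentions S1 gives: list(list(io(tup3(unit, nat, nat)))) =?= B.
Delete trivial equation bool =?= bool.
Bind B := list(list(io(tup3(unit, nat, nat)))).
MGU = { E -> list(list(io(tup3(unit, nat, nat)))), S2 -> io(tup3(unit, nat, nat)), S1 -> list(list(io(tup3(unit, nat, nat)))), B -> list(list(io(tup3(unit, nat, nat)))) }, so E -> list(list(io(tup3(unit, nat, nat)))).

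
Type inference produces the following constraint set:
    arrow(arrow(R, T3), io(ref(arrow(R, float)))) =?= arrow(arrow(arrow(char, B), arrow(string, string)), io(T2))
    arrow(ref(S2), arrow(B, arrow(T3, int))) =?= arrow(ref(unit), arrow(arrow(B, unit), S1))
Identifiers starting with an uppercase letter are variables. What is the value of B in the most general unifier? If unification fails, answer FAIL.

FAIL

Decompose arrow/2: arrow(R, T3) =?= arrow(arrow(char, B), arrow(string, string)),  io(ref(arrow(R, float))) =?= io(T2).
Decompose arrow/2: R =?= arrow(char, B),  T3 =?= arrow(string, string).
Bind R := arrow(char, B); substituting into the one remaining equation that mentions R gives: io(ref(arrow(arrow(char, B), float))) =?= io(T2).
Bind T3 := arrow(string, string); substituting into the one remaining equation that mentions T3 gives: arrow(ref(S2), arrow(B, arrow(arrow(string, string), int))) =?= arrow(ref(unit), arrow(arrow(B, unit), S1)).
Decompose io/1: ref(arrow(arrow(char, B), float)) =?= T2.
Bind T2 := ref(arrow(arrow(char, B), float)); no other remaining equation mentions T2.
Decompose arrow/2: ref(S2) =?= ref(unit),  arrow(B, arrow(arrow(string, string), int)) =?= arrow(arrow(B, unit), S1).
Decompose ref/1: S2 =?= unit.
Bind S2 := unit; no other remaining equation mentions S2.
Decompose arrow/2: B =?= arrow(B, unit),  arrow(arrow(string, string), int) =?= S1.
Occurs check fails: B occurs in arrow(B, unit); the equation B =?= arrow(B, unit) has no finite solution.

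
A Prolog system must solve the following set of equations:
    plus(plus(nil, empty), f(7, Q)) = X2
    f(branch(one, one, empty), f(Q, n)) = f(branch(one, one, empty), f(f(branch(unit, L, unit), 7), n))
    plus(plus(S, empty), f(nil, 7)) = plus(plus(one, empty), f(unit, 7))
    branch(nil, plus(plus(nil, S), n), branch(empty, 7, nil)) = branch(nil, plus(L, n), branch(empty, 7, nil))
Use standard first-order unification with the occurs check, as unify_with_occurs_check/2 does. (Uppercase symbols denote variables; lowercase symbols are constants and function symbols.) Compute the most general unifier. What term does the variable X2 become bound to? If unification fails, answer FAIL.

Bind X2 := plus(plus(nil, empty), f(7, Q)); no other remaining equation mentions X2.
Decompose f/2: branch(one, one, empty) = branch(one, one, empty),  f(Q, n) = f(f(branch(unit, L, unit), 7), n).
Delete trivial equation branch(one, one, empty) = branch(one, one, empty).
Decompose f/2: Q = f(branch(unit, L, unit), 7),  n = n.
Bind Q := f(branch(unit, L, unit), 7); no other remaining equation mentions Q. Substituting into the earlier binding gives X2 := plus(plus(nil, empty), f(7, f(branch(unit, L, unit), 7))).
Delete trivial equation n = n.
Decompose plus/2: plus(S, empty) = plus(one, empty),  f(nil, 7) = f(unit, 7).
Decompose plus/2: S = one,  empty = empty.
Bind S := one; substituting into the one remaining equation that mentions S gives: branch(nil, plus(plus(nil, one), n), branch(empty, 7, nil)) = branch(nil, plus(L, n), branch(empty, 7, nil)).
Delete trivial equation empty = empty.
Decompose f/2: nil = unit,  7 = 7.
Clash: constants nil and unit differ; no unifier exists.

FAIL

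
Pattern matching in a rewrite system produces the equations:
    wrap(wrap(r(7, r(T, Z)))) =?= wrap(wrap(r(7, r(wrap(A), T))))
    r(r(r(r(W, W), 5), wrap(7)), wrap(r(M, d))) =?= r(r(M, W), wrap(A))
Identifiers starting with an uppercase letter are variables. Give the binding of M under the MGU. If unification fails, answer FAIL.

Decompose wrap/1: wrap(r(7, r(T, Z))) =?= wrap(r(7, r(wrap(A), T))).
Decompose wrap/1: r(7, r(T, Z)) =?= r(7, r(wrap(A), T)).
Decompose r/2: 7 =?= 7,  r(T, Z) =?= r(wrap(A), T).
Delete trivial equation 7 =?= 7.
Decompose r/2: T =?= wrap(A),  Z =?= T.
Bind T := wrap(A); substituting into the one remaining equation that mentions T gives: Z =?= wrap(A).
Bind Z := wrap(A); no other remaining equation mentions Z.
Decompose r/2: r(r(r(W, W), 5), wrap(7)) =?= r(M, W),  wrap(r(M, d)) =?= wrap(A).
Decompose r/2: r(r(W, W), 5) =?= M,  wrap(7) =?= W.
Bind M := r(r(W, W), 5); substituting into the one remaining equation that mentions M gives: wrap(r(r(r(W, W), 5), d)) =?= wrap(A).
Bind W := wrap(7); substituting into the remaining equation gives: wrap(r(r(r(wrap(7), wrap(7)), 5), d)) =?= wrap(A). Substituting into the earlier binding gives M := r(r(wrap(7), wrap(7)), 5).
Decompose wrap/1: r(r(r(wrap(7), wrap(7)), 5), d) =?= A.
Bind A := r(r(r(wrap(7), wrap(7)), 5), d). Substituting into the earlier bindings gives T := wrap(r(r(r(wrap(7), wrap(7)), 5), d)), Z := wrap(r(r(r(wrap(7), wrap(7)), 5), d)).
MGU = { T := wrap(r(r(r(wrap(7), wrap(7)), 5), d)), Z := wrap(r(r(r(wrap(7), wrap(7)), 5), d)), M := r(r(wrap(7), wrap(7)), 5), W := wrap(7), A := r(r(r(wrap(7), wrap(7)), 5), d) }, so M := r(r(wrap(7), wrap(7)), 5).

r(r(wrap(7), wrap(7)), 5)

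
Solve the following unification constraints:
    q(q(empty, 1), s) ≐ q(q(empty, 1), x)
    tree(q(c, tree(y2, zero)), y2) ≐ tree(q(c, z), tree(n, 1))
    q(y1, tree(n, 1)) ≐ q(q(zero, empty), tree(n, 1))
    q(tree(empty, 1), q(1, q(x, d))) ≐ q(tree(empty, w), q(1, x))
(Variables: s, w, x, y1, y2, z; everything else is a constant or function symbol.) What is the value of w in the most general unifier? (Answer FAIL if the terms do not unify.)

FAIL

Decompose q/2: q(empty, 1) ≐ q(empty, 1),  s ≐ x.
Delete trivial equation q(empty, 1) ≐ q(empty, 1).
Bind s := x; no other remaining equation mentions s.
Decompose tree/2: q(c, tree(y2, zero)) ≐ q(c, z),  y2 ≐ tree(n, 1).
Decompose q/2: c ≐ c,  tree(y2, zero) ≐ z.
Delete trivial equation c ≐ c.
Bind z := tree(y2, zero); no other remaining equation mentions z.
Bind y2 := tree(n, 1); no other remaining equation mentions y2. Substituting into the earlier binding gives z := tree(tree(n, 1), zero).
Decompose q/2: y1 ≐ q(zero, empty),  tree(n, 1) ≐ tree(n, 1).
Bind y1 := q(zero, empty); no other remaining equation mentions y1.
Delete trivial equation tree(n, 1) ≐ tree(n, 1).
Decompose q/2: tree(empty, 1) ≐ tree(empty, w),  q(1, q(x, d)) ≐ q(1, x).
Decompose tree/2: empty ≐ empty,  1 ≐ w.
Delete trivial equation empty ≐ empty.
Bind w := 1; no other remaining equation mentions w.
Decompose q/2: 1 ≐ 1,  q(x, d) ≐ x.
Delete trivial equation 1 ≐ 1.
Occurs check fails: x occurs in q(x, d); the equation x ≐ q(x, d) has no finite solution.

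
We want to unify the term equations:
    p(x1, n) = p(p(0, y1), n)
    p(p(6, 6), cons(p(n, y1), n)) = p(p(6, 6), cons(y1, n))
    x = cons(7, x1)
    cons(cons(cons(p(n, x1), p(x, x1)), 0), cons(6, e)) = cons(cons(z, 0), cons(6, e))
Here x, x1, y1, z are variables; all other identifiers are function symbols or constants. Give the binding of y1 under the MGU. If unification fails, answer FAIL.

FAIL

Decompose p/2: x1 = p(0, y1),  n = n.
Bind x1 := p(0, y1); substituting into the 2 remaining equations that mention x1 gives: x = cons(7, p(0, y1)),  cons(cons(cons(p(n, p(0, y1)), p(x, p(0, y1))), 0), cons(6, e)) = cons(cons(z, 0), cons(6, e)).
Delete trivial equation n = n.
Decompose p/2: p(6, 6) = p(6, 6),  cons(p(n, y1), n) = cons(y1, n).
Delete trivial equation p(6, 6) = p(6, 6).
Decompose cons/2: p(n, y1) = y1,  n = n.
Occurs check fails: y1 occurs in p(n, y1); the equation y1 = p(n, y1) has no finite solution.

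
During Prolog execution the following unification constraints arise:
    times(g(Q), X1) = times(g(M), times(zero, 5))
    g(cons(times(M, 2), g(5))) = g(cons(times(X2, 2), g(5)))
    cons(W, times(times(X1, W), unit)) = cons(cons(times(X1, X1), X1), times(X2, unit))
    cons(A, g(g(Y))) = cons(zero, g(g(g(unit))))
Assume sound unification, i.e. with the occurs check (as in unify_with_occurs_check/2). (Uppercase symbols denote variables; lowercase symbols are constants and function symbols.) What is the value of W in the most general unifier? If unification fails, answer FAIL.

cons(times(times(zero, 5), times(zero, 5)), times(zero, 5))

Decompose times/2: g(Q) = g(M),  X1 = times(zero, 5).
Decompose g/1: Q = M.
Bind Q := M; no other remaining equation mentions Q.
Bind X1 := times(zero, 5); substituting into the one remaining equation that mentions X1 gives: cons(W, times(times(times(zero, 5), W), unit)) = cons(cons(times(times(zero, 5), times(zero, 5)), times(zero, 5)), times(X2, unit)).
Decompose g/1: cons(times(M, 2), g(5)) = cons(times(X2, 2), g(5)).
Decompose cons/2: times(M, 2) = times(X2, 2),  g(5) = g(5).
Decompose times/2: M = X2,  2 = 2.
Bind M := X2; no other remaining equation mentions M. Substituting into the earlier binding gives Q := X2.
Delete trivial equation 2 = 2.
Delete trivial equation g(5) = g(5).
Decompose cons/2: W = cons(times(times(zero, 5), times(zero, 5)), times(zero, 5)),  times(times(times(zero, 5), W), unit) = times(X2, unit).
Bind W := cons(times(times(zero, 5), times(zero, 5)), times(zero, 5)); substituting into the one remaining equation that mentions W gives: times(times(times(zero, 5), cons(times(times(zero, 5), times(zero, 5)), times(zero, 5))), unit) = times(X2, unit).
Decompose times/2: times(times(zero, 5), cons(times(times(zero, 5), times(zero, 5)), times(zero, 5))) = X2,  unit = unit.
Bind X2 := times(times(zero, 5), cons(times(times(zero, 5), times(zero, 5)), times(zero, 5))); no other remaining equation mentions X2. Substituting into the earlier bindings gives Q := times(times(zero, 5), cons(times(times(zero, 5), times(zero, 5)), times(zero, 5))), M := times(times(zero, 5), cons(times(times(zero, 5), times(zero, 5)), times(zero, 5))).
Delete trivial equation unit = unit.
Decompose cons/2: A = zero,  g(g(Y)) = g(g(g(unit))).
Bind A := zero; no other remaining equation mentions A.
Decompose g/1: g(Y) = g(g(unit)).
Decompose g/1: Y = g(unit).
Bind Y := g(unit).
MGU = { Q ↦ times(times(zero, 5), cons(times(times(zero, 5), times(zero, 5)), times(zero, 5))), X1 ↦ times(zero, 5), M ↦ times(times(zero, 5), cons(times(times(zero, 5), times(zero, 5)), times(zero, 5))), W ↦ cons(times(times(zero, 5), times(zero, 5)), times(zero, 5)), X2 ↦ times(times(zero, 5), cons(times(times(zero, 5), times(zero, 5)), times(zero, 5))), A ↦ zero, Y ↦ g(unit) }, so W ↦ cons(times(times(zero, 5), times(zero, 5)), times(zero, 5)).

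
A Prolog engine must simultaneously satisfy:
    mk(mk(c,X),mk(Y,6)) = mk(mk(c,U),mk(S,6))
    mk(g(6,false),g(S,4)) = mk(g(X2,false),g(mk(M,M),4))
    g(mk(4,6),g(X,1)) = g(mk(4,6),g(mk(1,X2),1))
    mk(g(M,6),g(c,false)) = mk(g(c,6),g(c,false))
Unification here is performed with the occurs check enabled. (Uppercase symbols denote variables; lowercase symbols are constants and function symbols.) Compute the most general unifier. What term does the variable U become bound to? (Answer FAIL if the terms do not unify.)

mk(1,6)

Decompose mk/2: mk(c,X) = mk(c,U),  mk(Y,6) = mk(S,6).
Decompose mk/2: c = c,  X = U.
Delete trivial equation c = c.
Bind X := U; substituting into the one remaining equation that mentions X gives: g(mk(4,6),g(U,1)) = g(mk(4,6),g(mk(1,X2),1)).
Decompose mk/2: Y = S,  6 = 6.
Bind Y := S; no other remaining equation mentions Y.
Delete trivial equation 6 = 6.
Decompose mk/2: g(6,false) = g(X2,false),  g(S,4) = g(mk(M,M),4).
Decompose g/2: 6 = X2,  false = false.
Bind X2 := 6; substituting into the one remaining equation that mentions X2 gives: g(mk(4,6),g(U,1)) = g(mk(4,6),g(mk(1,6),1)).
Delete trivial equation false = false.
Decompose g/2: S = mk(M,M),  4 = 4.
Bind S := mk(M,M); no other remaining equation mentions S. Substituting into the earlier binding gives Y := mk(M,M).
Delete trivial equation 4 = 4.
Decompose g/2: mk(4,6) = mk(4,6),  g(U,1) = g(mk(1,6),1).
Delete trivial equation mk(4,6) = mk(4,6).
Decompose g/2: U = mk(1,6),  1 = 1.
Bind U := mk(1,6); no other remaining equation mentions U. Substituting into the earlier binding gives X := mk(1,6).
Delete trivial equation 1 = 1.
Decompose mk/2: g(M,6) = g(c,6),  g(c,false) = g(c,false).
Decompose g/2: M = c,  6 = 6.
Bind M := c; no other remaining equation mentions M. Substituting into the earlier bindings gives Y := mk(c,c), S := mk(c,c).
Delete trivial equation 6 = 6.
Delete trivial equation g(c,false) = g(c,false).
MGU = { X -> mk(1,6), Y -> mk(c,c), X2 -> 6, S -> mk(c,c), U -> mk(1,6), M -> c }, so U -> mk(1,6).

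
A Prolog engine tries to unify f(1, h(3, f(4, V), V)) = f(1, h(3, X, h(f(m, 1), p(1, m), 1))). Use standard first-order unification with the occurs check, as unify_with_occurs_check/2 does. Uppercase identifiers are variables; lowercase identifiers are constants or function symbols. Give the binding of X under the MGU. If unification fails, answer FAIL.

f(4, h(f(m, 1), p(1, m), 1))

Decompose f/2: 1 = 1,  h(3, f(4, V), V) = h(3, X, h(f(m, 1), p(1, m), 1)).
Delete trivial equation 1 = 1.
Decompose h/3: 3 = 3,  f(4, V) = X,  V = h(f(m, 1), p(1, m), 1).
Delete trivial equation 3 = 3.
Bind X := f(4, V); no other remaining equation mentions X.
Bind V := h(f(m, 1), p(1, m), 1). Substituting into the earlier binding gives X := f(4, h(f(m, 1), p(1, m), 1)).
MGU = { X -> f(4, h(f(m, 1), p(1, m), 1)), V -> h(f(m, 1), p(1, m), 1) }, so X -> f(4, h(f(m, 1), p(1, m), 1)).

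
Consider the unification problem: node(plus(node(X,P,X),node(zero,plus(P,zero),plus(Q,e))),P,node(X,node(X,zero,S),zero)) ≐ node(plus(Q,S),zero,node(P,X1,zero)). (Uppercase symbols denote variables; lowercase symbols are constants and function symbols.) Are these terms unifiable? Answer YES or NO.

Decompose node/3: plus(node(X,P,X),node(zero,plus(P,zero),plus(Q,e))) ≐ plus(Q,S),  P ≐ zero,  node(X,node(X,zero,S),zero) ≐ node(P,X1,zero).
Decompose plus/2: node(X,P,X) ≐ Q,  node(zero,plus(P,zero),plus(Q,e)) ≐ S.
Bind Q := node(X,P,X); substituting into the one remaining equation that mentions Q gives: node(zero,plus(P,zero),plus(node(X,P,X),e)) ≐ S.
Bind S := node(zero,plus(P,zero),plus(node(X,P,X),e)); substituting into the one remaining equation that mentions S gives: node(X,node(X,zero,node(zero,plus(P,zero),plus(node(X,P,X),e))),zero) ≐ node(P,X1,zero).
Bind P := zero; substituting into the remaining equation gives: node(X,node(X,zero,node(zero,plus(zero,zero),plus(node(X,zero,X),e))),zero) ≐ node(zero,X1,zero). Substituting into the earlier bindings gives Q := node(X,zero,X), S := node(zero,plus(zero,zero),plus(node(X,zero,X),e)).
Decompose node/3: X ≐ zero,  node(X,zero,node(zero,plus(zero,zero),plus(node(X,zero,X),e))) ≐ X1,  zero ≐ zero.
Bind X := zero; substituting into the one remaining equation that mentions X gives: node(zero,zero,node(zero,plus(zero,zero),plus(node(zero,zero,zero),e))) ≐ X1. Substituting into the earlier bindings gives Q := node(zero,zero,zero), S := node(zero,plus(zero,zero),plus(node(zero,zero,zero),e)).
Bind X1 := node(zero,zero,node(zero,plus(zero,zero),plus(node(zero,zero,zero),e))); no other remaining equation mentions X1.
Delete trivial equation zero ≐ zero.
No equations remain and no clash or occurs-check failure arose, so a unifier exists.

YES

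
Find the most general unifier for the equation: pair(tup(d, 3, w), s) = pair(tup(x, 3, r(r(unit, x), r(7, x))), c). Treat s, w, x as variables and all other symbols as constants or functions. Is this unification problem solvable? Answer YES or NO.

Decompose pair/2: tup(d, 3, w) = tup(x, 3, r(r(unit, x), r(7, x))),  s = c.
Decompose tup/3: d = x,  3 = 3,  w = r(r(unit, x), r(7, x)).
Bind x := d; substituting into the one remaining equation that mentions x gives: w = r(r(unit, d), r(7, d)).
Delete trivial equation 3 = 3.
Bind w := r(r(unit, d), r(7, d)); no other remaining equation mentions w.
Bind s := c.
No equations remain and no clash or occurs-check failure arose, so a unifier exists.

YES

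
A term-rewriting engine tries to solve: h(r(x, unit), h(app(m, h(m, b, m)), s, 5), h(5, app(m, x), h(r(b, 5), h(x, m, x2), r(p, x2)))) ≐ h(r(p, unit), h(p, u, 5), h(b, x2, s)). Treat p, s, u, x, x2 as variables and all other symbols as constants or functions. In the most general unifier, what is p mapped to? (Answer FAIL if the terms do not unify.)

FAIL

Decompose h/3: r(x, unit) ≐ r(p, unit),  h(app(m, h(m, b, m)), s, 5) ≐ h(p, u, 5),  h(5, app(m, x), h(r(b, 5), h(x, m, x2), r(p, x2))) ≐ h(b, x2, s).
Decompose r/2: x ≐ p,  unit ≐ unit.
Bind x := p; substituting into the one remaining equation that mentions x gives: h(5, app(m, p), h(r(b, 5), h(p, m, x2), r(p, x2))) ≐ h(b, x2, s).
Delete trivial equation unit ≐ unit.
Decompose h/3: app(m, h(m, b, m)) ≐ p,  s ≐ u,  5 ≐ 5.
Bind p := app(m, h(m, b, m)); substituting into the one remaining equation that mentions p gives: h(5, app(m, app(m, h(m, b, m))), h(r(b, 5), h(app(m, h(m, b, m)), m, x2), r(app(m, h(m, b, m)), x2))) ≐ h(b, x2, s). Substituting into the earlier binding gives x := app(m, h(m, b, m)).
Bind s := u; substituting into the one remaining equation that mentions s gives: h(5, app(m, app(m, h(m, b, m))), h(r(b, 5), h(app(m, h(m, b, m)), m, x2), r(app(m, h(m, b, m)), x2))) ≐ h(b, x2, u).
Delete trivial equation 5 ≐ 5.
Decompose h/3: 5 ≐ b,  app(m, app(m, h(m, b, m))) ≐ x2,  h(r(b, 5), h(app(m, h(m, b, m)), m, x2), r(app(m, h(m, b, m)), x2)) ≐ u.
Clash: constants 5 and b differ; no unifier exists.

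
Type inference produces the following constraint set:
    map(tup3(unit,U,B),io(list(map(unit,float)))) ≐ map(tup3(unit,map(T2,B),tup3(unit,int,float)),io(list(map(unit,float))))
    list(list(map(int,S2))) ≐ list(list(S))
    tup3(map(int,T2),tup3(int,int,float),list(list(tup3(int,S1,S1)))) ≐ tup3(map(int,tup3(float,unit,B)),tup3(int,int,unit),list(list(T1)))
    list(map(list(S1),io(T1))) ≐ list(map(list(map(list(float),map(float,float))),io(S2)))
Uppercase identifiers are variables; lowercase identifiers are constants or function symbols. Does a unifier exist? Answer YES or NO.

NO

Decompose map/2: tup3(unit,U,B) ≐ tup3(unit,map(T2,B),tup3(unit,int,float)),  io(list(map(unit,float))) ≐ io(list(map(unit,float))).
Decompose tup3/3: unit ≐ unit,  U ≐ map(T2,B),  B ≐ tup3(unit,int,float).
Delete trivial equation unit ≐ unit.
Bind U := map(T2,B); no other remaining equation mentions U.
Bind B := tup3(unit,int,float); substituting into the one remaining equation that mentions B gives: tup3(map(int,T2),tup3(int,int,float),list(list(tup3(int,S1,S1)))) ≐ tup3(map(int,tup3(float,unit,tup3(unit,int,float))),tup3(int,int,unit),list(list(T1))). Substituting into the earlier binding gives U := map(T2,tup3(unit,int,float)).
Delete trivial equation io(list(map(unit,float))) ≐ io(list(map(unit,float))).
Decompose list/1: list(map(int,S2)) ≐ list(S).
Decompose list/1: map(int,S2) ≐ S.
Bind S := map(int,S2); no other remaining equation mentions S.
Decompose tup3/3: map(int,T2) ≐ map(int,tup3(float,unit,tup3(unit,int,float))),  tup3(int,int,float) ≐ tup3(int,int,unit),  list(list(tup3(int,S1,S1))) ≐ list(list(T1)).
Decompose map/2: int ≐ int,  T2 ≐ tup3(float,unit,tup3(unit,int,float)).
Delete trivial equation int ≐ int.
Bind T2 := tup3(float,unit,tup3(unit,int,float)); no other remaining equation mentions T2. Substituting into the earlier binding gives U := map(tup3(float,unit,tup3(unit,int,float)),tup3(unit,int,float)).
Decompose tup3/3: int ≐ int,  int ≐ int,  float ≐ unit.
Delete trivial equation int ≐ int.
Delete trivial equation int ≐ int.
Clash: constants float and unit differ; no unifier exists.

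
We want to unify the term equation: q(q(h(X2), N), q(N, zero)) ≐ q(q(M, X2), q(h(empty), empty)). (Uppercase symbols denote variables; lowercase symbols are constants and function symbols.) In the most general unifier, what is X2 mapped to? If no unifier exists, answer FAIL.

Decompose q/2: q(h(X2), N) ≐ q(M, X2),  q(N, zero) ≐ q(h(empty), empty).
Decompose q/2: h(X2) ≐ M,  N ≐ X2.
Bind M := h(X2); no other remaining equation mentions M.
Bind N := X2; substituting into the remaining equation gives: q(X2, zero) ≐ q(h(empty), empty).
Decompose q/2: X2 ≐ h(empty),  zero ≐ empty.
Bind X2 := h(empty); no other remaining equation mentions X2. Substituting into the earlier bindings gives M := h(h(empty)), N := h(empty).
Clash: constants zero and empty differ; no unifier exists.

FAIL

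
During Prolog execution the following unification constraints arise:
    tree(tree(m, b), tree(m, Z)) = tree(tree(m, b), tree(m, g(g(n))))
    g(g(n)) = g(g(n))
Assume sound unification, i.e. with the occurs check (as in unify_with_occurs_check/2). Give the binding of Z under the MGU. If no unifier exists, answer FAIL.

g(g(n))

Decompose tree/2: tree(m, b) = tree(m, b),  tree(m, Z) = tree(m, g(g(n))).
Delete trivial equation tree(m, b) = tree(m, b).
Decompose tree/2: m = m,  Z = g(g(n)).
Delete trivial equation m = m.
Bind Z := g(g(n)); no other remaining equation mentions Z.
Delete trivial equation g(g(n)) = g(g(n)).
MGU = { Z ↦ g(g(n)) }, so Z ↦ g(g(n)).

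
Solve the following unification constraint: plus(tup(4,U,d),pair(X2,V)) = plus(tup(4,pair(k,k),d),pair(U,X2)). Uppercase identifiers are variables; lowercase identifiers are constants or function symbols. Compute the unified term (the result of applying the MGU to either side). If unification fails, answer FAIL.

plus(tup(4,pair(k,k),d),pair(pair(k,k),pair(k,k)))

Decompose plus/2: tup(4,U,d) = tup(4,pair(k,k),d),  pair(X2,V) = pair(U,X2).
Decompose tup/3: 4 = 4,  U = pair(k,k),  d = d.
Delete trivial equation 4 = 4.
Bind U := pair(k,k); substituting into the one remaining equation that mentions U gives: pair(X2,V) = pair(pair(k,k),X2).
Delete trivial equation d = d.
Decompose pair/2: X2 = pair(k,k),  V = X2.
Bind X2 := pair(k,k); substituting into the remaining equation gives: V = pair(k,k).
Bind V := pair(k,k).
Applying the MGU to either side gives plus(tup(4,pair(k,k),d),pair(pair(k,k),pair(k,k))).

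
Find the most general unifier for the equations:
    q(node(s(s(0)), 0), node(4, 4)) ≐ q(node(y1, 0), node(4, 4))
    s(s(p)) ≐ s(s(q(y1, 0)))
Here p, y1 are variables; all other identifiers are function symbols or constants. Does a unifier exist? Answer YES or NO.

YES

Decompose q/2: node(s(s(0)), 0) ≐ node(y1, 0),  node(4, 4) ≐ node(4, 4).
Decompose node/2: s(s(0)) ≐ y1,  0 ≐ 0.
Bind y1 := s(s(0)); substituting into the one remaining equation that mentions y1 gives: s(s(p)) ≐ s(s(q(s(s(0)), 0))).
Delete trivial equation 0 ≐ 0.
Delete trivial equation node(4, 4) ≐ node(4, 4).
Decompose s/1: s(p) ≐ s(q(s(s(0)), 0)).
Decompose s/1: p ≐ q(s(s(0)), 0).
Bind p := q(s(s(0)), 0).
No equations remain and no clash or occurs-check failure arose, so a unifier exists.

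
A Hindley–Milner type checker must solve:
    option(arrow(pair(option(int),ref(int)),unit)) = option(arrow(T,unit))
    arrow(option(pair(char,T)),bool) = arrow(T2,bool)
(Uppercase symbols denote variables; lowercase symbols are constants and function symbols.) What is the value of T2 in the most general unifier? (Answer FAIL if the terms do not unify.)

option(pair(char,pair(option(int),ref(int))))

Decompose option/1: arrow(pair(option(int),ref(int)),unit) = arrow(T,unit).
Decompose arrow/2: pair(option(int),ref(int)) = T,  unit = unit.
Bind T := pair(option(int),ref(int)); substituting into the one remaining equation that mentions T gives: arrow(option(pair(char,pair(option(int),ref(int)))),bool) = arrow(T2,bool).
Delete trivial equation unit = unit.
Decompose arrow/2: option(pair(char,pair(option(int),ref(int)))) = T2,  bool = bool.
Bind T2 := option(pair(char,pair(option(int),ref(int)))); no other remaining equation mentions T2.
Delete trivial equation bool = bool.
MGU = { T := pair(option(int),ref(int)), T2 := option(pair(char,pair(option(int),ref(int)))) }, so T2 := option(pair(char,pair(option(int),ref(int)))).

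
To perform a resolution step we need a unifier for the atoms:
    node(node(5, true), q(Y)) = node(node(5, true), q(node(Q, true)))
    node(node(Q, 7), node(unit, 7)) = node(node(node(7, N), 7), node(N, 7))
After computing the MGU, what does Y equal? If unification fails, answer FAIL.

Decompose node/2: node(5, true) = node(5, true),  q(Y) = q(node(Q, true)).
Delete trivial equation node(5, true) = node(5, true).
Decompose q/1: Y = node(Q, true).
Bind Y := node(Q, true); no other remaining equation mentions Y.
Decompose node/2: node(Q, 7) = node(node(7, N), 7),  node(unit, 7) = node(N, 7).
Decompose node/2: Q = node(7, N),  7 = 7.
Bind Q := node(7, N); no other remaining equation mentions Q. Substituting into the earlier binding gives Y := node(node(7, N), true).
Delete trivial equation 7 = 7.
Decompose node/2: unit = N,  7 = 7.
Bind N := unit; no other remaining equation mentions N. Substituting into the earlier bindings gives Y := node(node(7, unit), true), Q := node(7, unit).
Delete trivial equation 7 = 7.
MGU = { Y -> node(node(7, unit), true), Q -> node(7, unit), N -> unit }, so Y -> node(node(7, unit), true).

node(node(7, unit), true)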